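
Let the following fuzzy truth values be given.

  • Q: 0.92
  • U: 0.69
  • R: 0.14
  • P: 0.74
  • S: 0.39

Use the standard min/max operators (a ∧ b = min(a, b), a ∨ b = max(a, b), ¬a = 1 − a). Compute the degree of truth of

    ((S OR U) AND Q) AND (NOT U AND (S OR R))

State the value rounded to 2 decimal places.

0.31

S OR U = max(a, b) on (0.39, 0.69) = 0.69
(S OR U) AND Q = min(a, b) on (0.69, 0.92) = 0.69
NOT U = 1 − 0.69 = 0.31
S OR R = max(a, b) on (0.39, 0.14) = 0.39
NOT U AND (S OR R) = min(a, b) on (0.31, 0.39) = 0.31
((S OR U) AND Q) AND (NOT U AND (S OR R)) = min(a, b) on (0.69, 0.31) = 0.31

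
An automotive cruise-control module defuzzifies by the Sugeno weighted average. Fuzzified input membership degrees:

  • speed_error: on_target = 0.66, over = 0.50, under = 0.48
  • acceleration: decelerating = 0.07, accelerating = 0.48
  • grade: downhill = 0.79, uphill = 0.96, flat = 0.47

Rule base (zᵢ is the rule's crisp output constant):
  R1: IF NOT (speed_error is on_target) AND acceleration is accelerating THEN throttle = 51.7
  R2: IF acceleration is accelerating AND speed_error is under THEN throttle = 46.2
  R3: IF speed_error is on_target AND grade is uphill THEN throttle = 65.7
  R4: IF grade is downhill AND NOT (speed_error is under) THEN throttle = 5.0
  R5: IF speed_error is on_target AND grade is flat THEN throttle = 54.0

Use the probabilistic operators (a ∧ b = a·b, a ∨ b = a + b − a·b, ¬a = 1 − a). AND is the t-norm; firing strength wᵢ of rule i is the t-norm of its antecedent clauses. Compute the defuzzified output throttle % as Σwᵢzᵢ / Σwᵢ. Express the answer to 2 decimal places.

R1 (z=51.7): ¬on_target=1−0.66=0.34, accelerating=0.48; AND[a·b] → w = 0.1632
R2 (z=46.2): accelerating=0.48, under=0.48; AND[a·b] → w = 0.2304
R3 (z=65.7): on_target=0.66, uphill=0.96; AND[a·b] → w = 0.6336
R4 (z=5.0): downhill=0.79, ¬under=1−0.48=0.52; AND[a·b] → w = 0.4108
R5 (z=54.0): on_target=0.66, flat=0.47; AND[a·b] → w = 0.3102
Weighted average = (0.1632·51.7 + 0.2304·46.2 + 0.6336·65.7 + 0.4108·5.0 + 0.3102·54.0) / (0.1632 + 0.2304 + 0.6336 + 0.4108 + 0.3102)
  = 79.5142 / 1.7482 = 45.48

45.48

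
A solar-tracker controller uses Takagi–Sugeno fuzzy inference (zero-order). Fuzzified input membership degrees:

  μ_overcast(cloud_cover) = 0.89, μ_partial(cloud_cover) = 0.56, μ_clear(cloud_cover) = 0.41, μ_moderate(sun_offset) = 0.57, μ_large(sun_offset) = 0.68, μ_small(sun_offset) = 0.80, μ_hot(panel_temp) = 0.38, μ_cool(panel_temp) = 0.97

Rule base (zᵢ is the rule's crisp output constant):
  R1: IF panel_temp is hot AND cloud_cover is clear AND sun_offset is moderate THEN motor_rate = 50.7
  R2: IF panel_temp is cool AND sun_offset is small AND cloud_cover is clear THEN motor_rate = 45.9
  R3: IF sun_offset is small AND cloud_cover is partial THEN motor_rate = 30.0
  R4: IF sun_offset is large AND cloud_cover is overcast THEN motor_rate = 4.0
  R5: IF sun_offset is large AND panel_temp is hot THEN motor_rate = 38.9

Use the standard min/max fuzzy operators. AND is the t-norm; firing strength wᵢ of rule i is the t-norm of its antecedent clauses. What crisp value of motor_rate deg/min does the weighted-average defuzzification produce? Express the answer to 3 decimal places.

30.036

R1 (z=50.7): hot=0.38, clear=0.41, moderate=0.57; AND[min(a, b)] → w = 0.38
R2 (z=45.9): cool=0.97, small=0.80, clear=0.41; AND[min(a, b)] → w = 0.41
R3 (z=30.0): small=0.80, partial=0.56; AND[min(a, b)] → w = 0.56
R4 (z=4.0): large=0.68, overcast=0.89; AND[min(a, b)] → w = 0.68
R5 (z=38.9): large=0.68, hot=0.38; AND[min(a, b)] → w = 0.38
Weighted average = (0.38·50.7 + 0.41·45.9 + 0.56·30.0 + 0.68·4.0 + 0.38·38.9) / (0.38 + 0.41 + 0.56 + 0.68 + 0.38)
  = 72.3870 / 2.4100 = 30.036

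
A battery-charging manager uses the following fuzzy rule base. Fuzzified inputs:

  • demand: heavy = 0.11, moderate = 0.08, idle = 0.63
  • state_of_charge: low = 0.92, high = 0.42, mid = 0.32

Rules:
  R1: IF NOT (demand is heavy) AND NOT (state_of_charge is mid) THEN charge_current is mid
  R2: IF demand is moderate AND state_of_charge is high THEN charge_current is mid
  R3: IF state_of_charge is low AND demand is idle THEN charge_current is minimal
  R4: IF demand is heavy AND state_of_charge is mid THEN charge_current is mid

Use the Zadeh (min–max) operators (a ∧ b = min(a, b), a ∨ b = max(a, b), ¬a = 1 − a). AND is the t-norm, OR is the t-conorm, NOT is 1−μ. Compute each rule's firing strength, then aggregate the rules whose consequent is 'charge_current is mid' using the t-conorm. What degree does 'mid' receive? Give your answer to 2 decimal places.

R1: ¬heavy=1−0.11=0.89, ¬mid=1−0.32=0.68; AND[min(a, b)] → w = 0.68
R2: moderate=0.08, high=0.42; AND[min(a, b)] → w = 0.08
R3: low=0.92, idle=0.63; AND[min(a, b)] → w = 0.63
R4: heavy=0.11, mid=0.32; AND[min(a, b)] → w = 0.11
Rules with consequent 'mid': {R1, R2, R4} → strengths 0.68, 0.08, 0.11
Aggregate via t-conorm [max(a, b)]: 0.68

0.68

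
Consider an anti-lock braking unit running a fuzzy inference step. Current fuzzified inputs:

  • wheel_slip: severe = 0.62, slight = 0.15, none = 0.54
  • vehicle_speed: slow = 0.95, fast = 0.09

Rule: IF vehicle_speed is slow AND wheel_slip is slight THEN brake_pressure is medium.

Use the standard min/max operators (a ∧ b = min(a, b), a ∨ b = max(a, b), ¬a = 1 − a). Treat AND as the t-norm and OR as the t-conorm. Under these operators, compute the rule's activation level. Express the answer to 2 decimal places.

0.15

firing strength: slow=0.95, slight=0.15; AND[min(a, b)] → w = 0.15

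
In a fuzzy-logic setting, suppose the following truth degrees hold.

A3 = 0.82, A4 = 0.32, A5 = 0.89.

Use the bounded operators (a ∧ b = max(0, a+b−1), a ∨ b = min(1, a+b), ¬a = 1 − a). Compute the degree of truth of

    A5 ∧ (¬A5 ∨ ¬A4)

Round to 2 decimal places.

¬A5 = 1 − 0.89 = 0.11
¬A4 = 1 − 0.32 = 0.68
¬A5 ∨ ¬A4 = min(1, a+b) on (0.11, 0.68) = 0.79
A5 ∧ (¬A5 ∨ ¬A4) = max(0, a+b−1) on (0.89, 0.79) = 0.68

0.68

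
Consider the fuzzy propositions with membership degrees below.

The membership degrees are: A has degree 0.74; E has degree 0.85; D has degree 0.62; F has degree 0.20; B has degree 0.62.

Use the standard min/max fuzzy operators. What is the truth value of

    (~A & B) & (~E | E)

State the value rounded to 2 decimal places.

0.26

~A = 1 − 0.74 = 0.26
~A & B = min(a, b) on (0.26, 0.62) = 0.26
~E = 1 − 0.85 = 0.15
~E | E = max(a, b) on (0.15, 0.85) = 0.85
(~A & B) & (~E | E) = min(a, b) on (0.26, 0.85) = 0.26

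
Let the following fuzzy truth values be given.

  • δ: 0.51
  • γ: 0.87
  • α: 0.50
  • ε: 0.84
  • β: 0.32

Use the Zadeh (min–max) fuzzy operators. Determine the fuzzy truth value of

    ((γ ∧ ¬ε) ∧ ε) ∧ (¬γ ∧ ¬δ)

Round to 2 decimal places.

0.13

¬ε = 1 − 0.84 = 0.16
γ ∧ ¬ε = min(a, b) on (0.87, 0.16) = 0.16
(γ ∧ ¬ε) ∧ ε = min(a, b) on (0.16, 0.84) = 0.16
¬γ = 1 − 0.87 = 0.13
¬δ = 1 − 0.51 = 0.49
¬γ ∧ ¬δ = min(a, b) on (0.13, 0.49) = 0.13
((γ ∧ ¬ε) ∧ ε) ∧ (¬γ ∧ ¬δ) = min(a, b) on (0.16, 0.13) = 0.13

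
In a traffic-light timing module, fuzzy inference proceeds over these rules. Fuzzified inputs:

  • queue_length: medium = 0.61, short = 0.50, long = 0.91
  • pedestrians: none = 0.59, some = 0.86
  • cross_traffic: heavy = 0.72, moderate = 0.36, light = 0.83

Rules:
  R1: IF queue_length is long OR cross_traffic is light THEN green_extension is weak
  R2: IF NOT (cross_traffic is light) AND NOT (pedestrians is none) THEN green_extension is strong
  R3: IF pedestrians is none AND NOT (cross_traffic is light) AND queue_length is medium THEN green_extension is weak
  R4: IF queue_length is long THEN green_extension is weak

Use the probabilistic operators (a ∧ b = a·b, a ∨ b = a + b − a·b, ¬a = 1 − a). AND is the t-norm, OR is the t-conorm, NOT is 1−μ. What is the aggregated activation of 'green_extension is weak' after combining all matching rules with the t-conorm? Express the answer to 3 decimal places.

R1: long=0.91, light=0.83; OR[a + b − a·b] → w = 0.9847
R2: ¬light=1−0.83=0.17, ¬none=1−0.59=0.41; AND[a·b] → w = 0.0697
R3: none=0.59, ¬light=1−0.83=0.17, medium=0.61; AND[a·b] → w = 0.0612
R4: long=0.91 → w = 0.9100
Rules with consequent 'weak': {R1, R3, R4} → strengths 0.9847, 0.0612, 0.9100
Aggregate via t-conorm [a + b − a·b]: 0.9987

0.999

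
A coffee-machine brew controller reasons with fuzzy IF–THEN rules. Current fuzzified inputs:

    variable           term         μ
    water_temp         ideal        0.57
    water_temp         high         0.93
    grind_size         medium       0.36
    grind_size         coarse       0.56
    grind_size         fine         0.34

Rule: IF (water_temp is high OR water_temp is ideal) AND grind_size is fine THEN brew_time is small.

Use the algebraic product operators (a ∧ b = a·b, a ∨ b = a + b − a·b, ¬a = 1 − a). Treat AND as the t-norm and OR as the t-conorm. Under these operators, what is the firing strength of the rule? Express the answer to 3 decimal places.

firing strength: (high=0.93 OR ideal=0.57) = 0.9699; AND[a·b] with fine=0.34 → w = 0.3298

0.330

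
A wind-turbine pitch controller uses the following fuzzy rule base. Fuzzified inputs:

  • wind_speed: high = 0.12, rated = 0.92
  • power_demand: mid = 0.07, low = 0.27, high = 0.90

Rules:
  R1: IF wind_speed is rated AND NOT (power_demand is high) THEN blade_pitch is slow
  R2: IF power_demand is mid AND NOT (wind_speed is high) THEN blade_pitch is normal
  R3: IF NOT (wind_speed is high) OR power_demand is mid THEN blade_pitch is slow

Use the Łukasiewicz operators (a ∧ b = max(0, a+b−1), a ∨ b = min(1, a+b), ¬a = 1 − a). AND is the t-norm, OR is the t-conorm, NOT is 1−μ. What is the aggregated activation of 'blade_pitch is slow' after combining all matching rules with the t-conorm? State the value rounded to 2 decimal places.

R1: rated=0.92, ¬high=1−0.90=0.10; AND[max(0, a+b−1)] → w = 0.02
R2: mid=0.07, ¬high=1−0.12=0.88; AND[max(0, a+b−1)] → w = 0.00
R3: ¬high=1−0.12=0.88, mid=0.07; OR[min(1, a+b)] → w = 0.95
Rules with consequent 'slow': {R1, R3} → strengths 0.02, 0.95
Aggregate via t-conorm [min(1, a+b)]: 0.97

0.97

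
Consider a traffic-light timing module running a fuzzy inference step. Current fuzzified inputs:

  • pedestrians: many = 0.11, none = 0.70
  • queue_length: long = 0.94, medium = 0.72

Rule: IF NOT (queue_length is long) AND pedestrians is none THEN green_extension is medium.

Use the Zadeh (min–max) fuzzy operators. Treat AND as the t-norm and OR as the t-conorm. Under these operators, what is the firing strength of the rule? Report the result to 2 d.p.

0.06

firing strength: ¬long=1−0.94=0.06, none=0.70; AND[min(a, b)] → w = 0.06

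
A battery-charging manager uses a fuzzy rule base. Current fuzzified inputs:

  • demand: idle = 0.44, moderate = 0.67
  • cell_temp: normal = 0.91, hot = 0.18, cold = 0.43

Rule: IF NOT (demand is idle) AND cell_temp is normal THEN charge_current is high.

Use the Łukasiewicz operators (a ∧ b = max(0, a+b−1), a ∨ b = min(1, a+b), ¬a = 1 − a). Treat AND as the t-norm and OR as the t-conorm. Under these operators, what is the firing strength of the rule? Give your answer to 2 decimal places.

0.47

firing strength: ¬idle=1−0.44=0.56, normal=0.91; AND[max(0, a+b−1)] → w = 0.47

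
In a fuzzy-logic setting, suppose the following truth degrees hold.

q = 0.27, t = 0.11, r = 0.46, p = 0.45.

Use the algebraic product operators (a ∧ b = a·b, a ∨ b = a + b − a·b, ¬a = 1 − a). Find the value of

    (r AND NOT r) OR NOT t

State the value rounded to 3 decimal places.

0.917

NOT r = 1 − 0.4600 = 0.5400
r AND NOT r = a·b on (0.4600, 0.5400) = 0.2484
NOT t = 1 − 0.1100 = 0.8900
(r AND NOT r) OR NOT t = a + b − a·b on (0.2484, 0.8900) = 0.9173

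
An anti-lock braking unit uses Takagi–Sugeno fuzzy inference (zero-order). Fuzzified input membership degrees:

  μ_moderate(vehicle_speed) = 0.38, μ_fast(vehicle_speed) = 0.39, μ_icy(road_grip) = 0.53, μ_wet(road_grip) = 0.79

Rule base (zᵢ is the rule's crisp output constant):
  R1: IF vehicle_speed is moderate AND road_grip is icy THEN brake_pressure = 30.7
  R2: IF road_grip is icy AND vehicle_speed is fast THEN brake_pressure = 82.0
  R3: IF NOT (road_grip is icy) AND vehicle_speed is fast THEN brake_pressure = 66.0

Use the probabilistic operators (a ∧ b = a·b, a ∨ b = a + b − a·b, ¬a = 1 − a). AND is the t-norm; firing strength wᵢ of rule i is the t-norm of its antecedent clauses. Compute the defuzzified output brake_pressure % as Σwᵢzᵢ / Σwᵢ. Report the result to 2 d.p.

59.57

R1 (z=30.7): moderate=0.38, icy=0.53; AND[a·b] → w = 0.2014
R2 (z=82.0): icy=0.53, fast=0.39; AND[a·b] → w = 0.2067
R3 (z=66.0): ¬icy=1−0.53=0.47, fast=0.39; AND[a·b] → w = 0.1833
Weighted average = (0.2014·30.7 + 0.2067·82.0 + 0.1833·66.0) / (0.2014 + 0.2067 + 0.1833)
  = 35.2302 / 0.5914 = 59.57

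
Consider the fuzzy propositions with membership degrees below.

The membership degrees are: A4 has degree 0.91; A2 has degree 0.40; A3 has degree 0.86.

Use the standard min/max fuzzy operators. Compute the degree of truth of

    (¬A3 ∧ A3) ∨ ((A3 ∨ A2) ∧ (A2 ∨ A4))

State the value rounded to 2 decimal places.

0.86

¬A3 = 1 − 0.86 = 0.14
¬A3 ∧ A3 = min(a, b) on (0.14, 0.86) = 0.14
A3 ∨ A2 = max(a, b) on (0.86, 0.40) = 0.86
A2 ∨ A4 = max(a, b) on (0.40, 0.91) = 0.91
(A3 ∨ A2) ∧ (A2 ∨ A4) = min(a, b) on (0.86, 0.91) = 0.86
(¬A3 ∧ A3) ∨ ((A3 ∨ A2) ∧ (A2 ∨ A4)) = max(a, b) on (0.14, 0.86) = 0.86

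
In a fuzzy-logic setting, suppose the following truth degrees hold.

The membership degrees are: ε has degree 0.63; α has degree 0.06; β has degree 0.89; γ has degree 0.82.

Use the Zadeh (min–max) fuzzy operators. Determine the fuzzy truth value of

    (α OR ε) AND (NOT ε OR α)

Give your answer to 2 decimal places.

α OR ε = max(a, b) on (0.06, 0.63) = 0.63
NOT ε = 1 − 0.63 = 0.37
NOT ε OR α = max(a, b) on (0.37, 0.06) = 0.37
(α OR ε) AND (NOT ε OR α) = min(a, b) on (0.63, 0.37) = 0.37

0.37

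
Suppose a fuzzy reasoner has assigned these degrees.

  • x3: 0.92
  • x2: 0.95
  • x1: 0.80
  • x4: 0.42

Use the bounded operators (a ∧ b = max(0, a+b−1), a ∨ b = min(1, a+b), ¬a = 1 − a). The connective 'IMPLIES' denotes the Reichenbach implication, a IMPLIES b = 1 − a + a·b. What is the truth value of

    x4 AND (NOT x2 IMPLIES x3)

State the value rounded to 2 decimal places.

0.42

NOT x2 = 1 − 0.95 = 0.05
NOT x2 IMPLIES x3  [Reichenbach: 1 − a + a·b] with a=0.05, b=0.92 → 1.00
x4 AND (NOT x2 IMPLIES x3) = max(0, a+b−1) on (0.42, 1.00) = 0.42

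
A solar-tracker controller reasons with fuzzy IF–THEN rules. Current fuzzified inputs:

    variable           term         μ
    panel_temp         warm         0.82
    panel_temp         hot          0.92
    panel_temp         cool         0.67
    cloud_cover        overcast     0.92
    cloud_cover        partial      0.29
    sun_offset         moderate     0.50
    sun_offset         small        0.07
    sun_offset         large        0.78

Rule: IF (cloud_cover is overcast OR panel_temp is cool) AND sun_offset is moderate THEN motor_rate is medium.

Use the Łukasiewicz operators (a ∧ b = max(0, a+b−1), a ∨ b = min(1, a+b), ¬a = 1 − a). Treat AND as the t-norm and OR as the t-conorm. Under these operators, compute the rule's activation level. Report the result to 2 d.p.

0.50

firing strength: (overcast=0.92 OR cool=0.67) = 1.00; AND[max(0, a+b−1)] with moderate=0.50 → w = 0.50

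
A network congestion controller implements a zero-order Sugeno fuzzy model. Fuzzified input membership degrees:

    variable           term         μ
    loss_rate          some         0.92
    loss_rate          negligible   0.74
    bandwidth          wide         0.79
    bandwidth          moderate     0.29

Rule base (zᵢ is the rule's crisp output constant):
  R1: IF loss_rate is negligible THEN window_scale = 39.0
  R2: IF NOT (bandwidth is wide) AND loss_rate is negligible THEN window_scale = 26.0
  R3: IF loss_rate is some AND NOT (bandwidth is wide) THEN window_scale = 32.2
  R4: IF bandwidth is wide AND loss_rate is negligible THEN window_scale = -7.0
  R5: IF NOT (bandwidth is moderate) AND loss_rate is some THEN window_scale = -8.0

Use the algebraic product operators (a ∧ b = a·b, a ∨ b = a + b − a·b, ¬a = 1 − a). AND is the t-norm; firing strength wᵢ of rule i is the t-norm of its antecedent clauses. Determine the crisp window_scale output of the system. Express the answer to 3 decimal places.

R1 (z=39.0): negligible=0.74 → w = 0.7400
R2 (z=26.0): ¬wide=1−0.79=0.21, negligible=0.74; AND[a·b] → w = 0.1554
R3 (z=32.2): some=0.92, ¬wide=1−0.79=0.21; AND[a·b] → w = 0.1932
R4 (z=-7.0): wide=0.79, negligible=0.74; AND[a·b] → w = 0.5846
R5 (z=-8.0): ¬moderate=1−0.29=0.71, some=0.92; AND[a·b] → w = 0.6532
Weighted average = (0.7400·39.0 + 0.1554·26.0 + 0.1932·32.2 + 0.5846·-7.0 + 0.6532·-8.0) / (0.7400 + 0.1554 + 0.1932 + 0.5846 + 0.6532)
  = 29.8036 / 2.3264 = 12.811

12.811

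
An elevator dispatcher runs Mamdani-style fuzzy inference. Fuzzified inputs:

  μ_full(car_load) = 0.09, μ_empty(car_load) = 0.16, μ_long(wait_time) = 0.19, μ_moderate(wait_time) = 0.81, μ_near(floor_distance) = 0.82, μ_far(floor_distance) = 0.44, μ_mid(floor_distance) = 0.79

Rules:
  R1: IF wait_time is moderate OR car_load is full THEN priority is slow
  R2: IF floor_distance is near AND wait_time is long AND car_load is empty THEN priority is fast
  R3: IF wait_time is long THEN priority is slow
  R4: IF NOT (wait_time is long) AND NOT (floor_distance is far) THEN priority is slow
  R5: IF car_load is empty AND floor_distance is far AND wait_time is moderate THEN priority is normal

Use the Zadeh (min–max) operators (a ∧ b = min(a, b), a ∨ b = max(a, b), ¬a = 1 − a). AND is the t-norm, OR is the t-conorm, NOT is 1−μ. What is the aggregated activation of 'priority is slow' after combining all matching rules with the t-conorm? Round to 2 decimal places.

0.81

R1: moderate=0.81, full=0.09; OR[max(a, b)] → w = 0.81
R2: near=0.82, long=0.19, empty=0.16; AND[min(a, b)] → w = 0.16
R3: long=0.19 → w = 0.19
R4: ¬long=1−0.19=0.81, ¬far=1−0.44=0.56; AND[min(a, b)] → w = 0.56
R5: empty=0.16, far=0.44, moderate=0.81; AND[min(a, b)] → w = 0.16
Rules with consequent 'slow': {R1, R3, R4} → strengths 0.81, 0.19, 0.56
Aggregate via t-conorm [max(a, b)]: 0.81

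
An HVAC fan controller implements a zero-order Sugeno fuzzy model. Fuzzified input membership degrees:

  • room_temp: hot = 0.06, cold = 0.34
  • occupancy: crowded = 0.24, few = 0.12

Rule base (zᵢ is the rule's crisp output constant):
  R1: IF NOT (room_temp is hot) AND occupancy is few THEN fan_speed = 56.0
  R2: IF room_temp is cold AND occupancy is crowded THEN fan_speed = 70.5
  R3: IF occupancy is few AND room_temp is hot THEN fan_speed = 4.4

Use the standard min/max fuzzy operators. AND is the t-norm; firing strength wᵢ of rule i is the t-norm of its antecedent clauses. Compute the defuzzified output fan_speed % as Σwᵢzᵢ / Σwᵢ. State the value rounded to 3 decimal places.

R1 (z=56.0): ¬hot=1−0.06=0.94, few=0.12; AND[min(a, b)] → w = 0.12
R2 (z=70.5): cold=0.34, crowded=0.24; AND[min(a, b)] → w = 0.24
R3 (z=4.4): few=0.12, hot=0.06; AND[min(a, b)] → w = 0.06
Weighted average = (0.12·56.0 + 0.24·70.5 + 0.06·4.4) / (0.12 + 0.24 + 0.06)
  = 23.9040 / 0.4200 = 56.914

56.914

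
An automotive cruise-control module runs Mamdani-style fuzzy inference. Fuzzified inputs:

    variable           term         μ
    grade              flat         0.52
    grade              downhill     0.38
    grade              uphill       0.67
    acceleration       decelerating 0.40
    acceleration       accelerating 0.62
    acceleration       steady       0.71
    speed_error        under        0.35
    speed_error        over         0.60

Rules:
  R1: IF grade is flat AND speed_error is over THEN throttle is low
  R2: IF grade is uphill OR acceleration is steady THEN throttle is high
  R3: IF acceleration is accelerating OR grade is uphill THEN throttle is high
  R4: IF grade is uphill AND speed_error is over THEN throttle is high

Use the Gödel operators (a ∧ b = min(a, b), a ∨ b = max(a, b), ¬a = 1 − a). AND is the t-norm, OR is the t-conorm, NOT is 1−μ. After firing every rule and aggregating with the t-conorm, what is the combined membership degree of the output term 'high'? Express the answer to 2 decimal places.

R1: flat=0.52, over=0.60; AND[min(a, b)] → w = 0.52
R2: uphill=0.67, steady=0.71; OR[max(a, b)] → w = 0.71
R3: accelerating=0.62, uphill=0.67; OR[max(a, b)] → w = 0.67
R4: uphill=0.67, over=0.60; AND[min(a, b)] → w = 0.60
Rules with consequent 'high': {R2, R3, R4} → strengths 0.71, 0.67, 0.60
Aggregate via t-conorm [max(a, b)]: 0.71

0.71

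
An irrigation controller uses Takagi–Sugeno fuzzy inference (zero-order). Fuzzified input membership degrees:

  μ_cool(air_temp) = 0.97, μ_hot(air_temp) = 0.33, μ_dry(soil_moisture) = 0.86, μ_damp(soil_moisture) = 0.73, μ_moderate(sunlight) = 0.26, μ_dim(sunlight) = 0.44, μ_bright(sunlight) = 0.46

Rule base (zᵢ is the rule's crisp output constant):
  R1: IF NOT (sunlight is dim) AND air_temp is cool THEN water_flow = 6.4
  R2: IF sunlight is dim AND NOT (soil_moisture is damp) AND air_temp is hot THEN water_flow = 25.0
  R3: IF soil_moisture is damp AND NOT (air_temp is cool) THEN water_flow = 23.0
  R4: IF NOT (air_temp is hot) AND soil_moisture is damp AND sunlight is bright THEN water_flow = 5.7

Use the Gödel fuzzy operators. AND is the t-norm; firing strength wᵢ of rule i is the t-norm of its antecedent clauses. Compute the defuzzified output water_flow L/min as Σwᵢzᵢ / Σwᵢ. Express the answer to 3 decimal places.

10.338

R1 (z=6.4): ¬dim=1−0.44=0.56, cool=0.97; AND[min(a, b)] → w = 0.56
R2 (z=25.0): dim=0.44, ¬damp=1−0.73=0.27, hot=0.33; AND[min(a, b)] → w = 0.27
R3 (z=23.0): damp=0.73, ¬cool=1−0.97=0.03; AND[min(a, b)] → w = 0.03
R4 (z=5.7): ¬hot=1−0.33=0.67, damp=0.73, bright=0.46; AND[min(a, b)] → w = 0.46
Weighted average = (0.56·6.4 + 0.27·25.0 + 0.03·23.0 + 0.46·5.7) / (0.56 + 0.27 + 0.03 + 0.46)
  = 13.6460 / 1.3200 = 10.338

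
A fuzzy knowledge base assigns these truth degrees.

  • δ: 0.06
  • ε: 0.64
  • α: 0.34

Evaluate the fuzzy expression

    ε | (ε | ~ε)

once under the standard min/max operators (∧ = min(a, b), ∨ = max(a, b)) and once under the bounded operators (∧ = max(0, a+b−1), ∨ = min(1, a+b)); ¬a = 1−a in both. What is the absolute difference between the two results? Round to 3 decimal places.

Under standard min/max:
  ~ε = 1 − 0.64 = 0.36
  ε | ~ε = max(a, b) on (0.64, 0.36) = 0.64
  ε | (ε | ~ε) = max(a, b) on (0.64, 0.64) = 0.64
  → value = 0.6400
Under bounded:
  ~ε = 1 − 0.64 = 0.36
  ε | ~ε = min(1, a+b) on (0.64, 0.36) = 1.00
  ε | (ε | ~ε) = min(1, a+b) on (0.64, 1.00) = 1.00
  → value = 1.0000
|0.6400 − 1.0000| = 0.360

0.360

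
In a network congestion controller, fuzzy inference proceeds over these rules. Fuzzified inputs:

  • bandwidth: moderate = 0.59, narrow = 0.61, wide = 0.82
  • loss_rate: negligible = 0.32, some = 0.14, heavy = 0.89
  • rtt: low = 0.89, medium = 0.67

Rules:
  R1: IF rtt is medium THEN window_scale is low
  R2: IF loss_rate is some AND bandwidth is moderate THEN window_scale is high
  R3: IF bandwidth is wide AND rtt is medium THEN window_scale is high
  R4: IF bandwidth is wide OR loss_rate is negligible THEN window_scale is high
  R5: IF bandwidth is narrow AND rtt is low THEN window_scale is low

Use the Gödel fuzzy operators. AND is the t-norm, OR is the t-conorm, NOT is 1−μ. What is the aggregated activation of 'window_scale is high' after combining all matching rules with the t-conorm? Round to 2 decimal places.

R1: medium=0.67 → w = 0.67
R2: some=0.14, moderate=0.59; AND[min(a, b)] → w = 0.14
R3: wide=0.82, medium=0.67; AND[min(a, b)] → w = 0.67
R4: wide=0.82, negligible=0.32; OR[max(a, b)] → w = 0.82
R5: narrow=0.61, low=0.89; AND[min(a, b)] → w = 0.61
Rules with consequent 'high': {R2, R3, R4} → strengths 0.14, 0.67, 0.82
Aggregate via t-conorm [max(a, b)]: 0.82

0.82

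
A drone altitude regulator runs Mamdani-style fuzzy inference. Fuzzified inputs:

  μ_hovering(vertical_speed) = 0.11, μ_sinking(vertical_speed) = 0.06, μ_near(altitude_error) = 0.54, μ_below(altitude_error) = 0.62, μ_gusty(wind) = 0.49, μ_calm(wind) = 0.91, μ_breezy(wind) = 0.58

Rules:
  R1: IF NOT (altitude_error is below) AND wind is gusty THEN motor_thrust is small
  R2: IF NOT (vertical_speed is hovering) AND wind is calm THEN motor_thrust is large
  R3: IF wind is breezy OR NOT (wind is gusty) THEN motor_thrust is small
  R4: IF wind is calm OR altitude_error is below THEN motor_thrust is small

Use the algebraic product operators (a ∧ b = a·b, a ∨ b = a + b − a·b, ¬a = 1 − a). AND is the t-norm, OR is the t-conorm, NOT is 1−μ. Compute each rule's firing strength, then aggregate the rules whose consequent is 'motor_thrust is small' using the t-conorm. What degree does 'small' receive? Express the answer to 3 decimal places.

R1: ¬below=1−0.62=0.38, gusty=0.49; AND[a·b] → w = 0.1862
R2: ¬hovering=1−0.11=0.89, calm=0.91; AND[a·b] → w = 0.8099
R3: breezy=0.58, ¬gusty=1−0.49=0.51; OR[a + b − a·b] → w = 0.7942
R4: calm=0.91, below=0.62; OR[a + b − a·b] → w = 0.9658
Rules with consequent 'small': {R1, R3, R4} → strengths 0.1862, 0.7942, 0.9658
Aggregate via t-conorm [a + b − a·b]: 0.9943

0.994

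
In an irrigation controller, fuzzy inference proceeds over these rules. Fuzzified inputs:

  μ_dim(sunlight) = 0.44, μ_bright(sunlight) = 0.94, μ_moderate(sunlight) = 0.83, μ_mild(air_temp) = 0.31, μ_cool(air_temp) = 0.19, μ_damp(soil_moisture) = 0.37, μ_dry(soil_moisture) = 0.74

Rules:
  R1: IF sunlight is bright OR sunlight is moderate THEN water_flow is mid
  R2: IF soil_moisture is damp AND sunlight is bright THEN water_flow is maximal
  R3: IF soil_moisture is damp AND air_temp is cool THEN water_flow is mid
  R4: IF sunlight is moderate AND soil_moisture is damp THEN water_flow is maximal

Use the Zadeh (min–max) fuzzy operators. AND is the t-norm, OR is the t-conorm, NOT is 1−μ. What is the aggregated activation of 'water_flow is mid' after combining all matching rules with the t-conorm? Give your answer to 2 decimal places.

R1: bright=0.94, moderate=0.83; OR[max(a, b)] → w = 0.94
R2: damp=0.37, bright=0.94; AND[min(a, b)] → w = 0.37
R3: damp=0.37, cool=0.19; AND[min(a, b)] → w = 0.19
R4: moderate=0.83, damp=0.37; AND[min(a, b)] → w = 0.37
Rules with consequent 'mid': {R1, R3} → strengths 0.94, 0.19
Aggregate via t-conorm [max(a, b)]: 0.94

0.94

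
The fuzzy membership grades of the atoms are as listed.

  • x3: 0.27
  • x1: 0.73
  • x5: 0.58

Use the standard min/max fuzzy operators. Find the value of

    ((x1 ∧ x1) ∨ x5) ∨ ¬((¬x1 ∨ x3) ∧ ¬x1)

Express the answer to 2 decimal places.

x1 ∧ x1 = min(a, b) on (0.73, 0.73) = 0.73
(x1 ∧ x1) ∨ x5 = max(a, b) on (0.73, 0.58) = 0.73
¬x1 = 1 − 0.73 = 0.27
¬x1 ∨ x3 = max(a, b) on (0.27, 0.27) = 0.27
¬x1 = 1 − 0.73 = 0.27
(¬x1 ∨ x3) ∧ ¬x1 = min(a, b) on (0.27, 0.27) = 0.27
¬((¬x1 ∨ x3) ∧ ¬x1) = 1 − 0.27 = 0.73
((x1 ∧ x1) ∨ x5) ∨ ¬((¬x1 ∨ x3) ∧ ¬x1) = max(a, b) on (0.73, 0.73) = 0.73

0.73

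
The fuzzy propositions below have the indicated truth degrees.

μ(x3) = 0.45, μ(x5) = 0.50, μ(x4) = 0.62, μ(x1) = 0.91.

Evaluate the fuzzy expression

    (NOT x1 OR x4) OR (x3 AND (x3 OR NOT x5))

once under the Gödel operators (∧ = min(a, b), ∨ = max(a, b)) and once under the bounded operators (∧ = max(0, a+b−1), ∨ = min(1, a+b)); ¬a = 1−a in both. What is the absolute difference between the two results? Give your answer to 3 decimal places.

0.380

Under Gödel:
  NOT x1 = 1 − 0.91 = 0.09
  NOT x1 OR x4 = max(a, b) on (0.09, 0.62) = 0.62
  NOT x5 = 1 − 0.50 = 0.50
  x3 OR NOT x5 = max(a, b) on (0.45, 0.50) = 0.50
  x3 AND (x3 OR NOT x5) = min(a, b) on (0.45, 0.50) = 0.45
  (NOT x1 OR x4) OR (x3 AND (x3 OR NOT x5)) = max(a, b) on (0.62, 0.45) = 0.62
  → value = 0.6200
Under bounded:
  NOT x1 = 1 − 0.91 = 0.09
  NOT x1 OR x4 = min(1, a+b) on (0.09, 0.62) = 0.71
  NOT x5 = 1 − 0.50 = 0.50
  x3 OR NOT x5 = min(1, a+b) on (0.45, 0.50) = 0.95
  x3 AND (x3 OR NOT x5) = max(0, a+b−1) on (0.45, 0.95) = 0.40
  (NOT x1 OR x4) OR (x3 AND (x3 OR NOT x5)) = min(1, a+b) on (0.71, 0.40) = 1.00
  → value = 1.0000
|0.6200 − 1.0000| = 0.380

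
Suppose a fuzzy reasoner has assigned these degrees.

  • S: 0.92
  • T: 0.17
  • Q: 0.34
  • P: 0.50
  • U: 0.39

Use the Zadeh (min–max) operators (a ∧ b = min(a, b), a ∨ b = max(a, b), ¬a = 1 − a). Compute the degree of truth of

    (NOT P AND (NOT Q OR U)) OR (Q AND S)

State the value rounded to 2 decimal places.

NOT P = 1 − 0.50 = 0.50
NOT Q = 1 − 0.34 = 0.66
NOT Q OR U = max(a, b) on (0.66, 0.39) = 0.66
NOT P AND (NOT Q OR U) = min(a, b) on (0.50, 0.66) = 0.50
Q AND S = min(a, b) on (0.34, 0.92) = 0.34
(NOT P AND (NOT Q OR U)) OR (Q AND S) = max(a, b) on (0.50, 0.34) = 0.50

0.50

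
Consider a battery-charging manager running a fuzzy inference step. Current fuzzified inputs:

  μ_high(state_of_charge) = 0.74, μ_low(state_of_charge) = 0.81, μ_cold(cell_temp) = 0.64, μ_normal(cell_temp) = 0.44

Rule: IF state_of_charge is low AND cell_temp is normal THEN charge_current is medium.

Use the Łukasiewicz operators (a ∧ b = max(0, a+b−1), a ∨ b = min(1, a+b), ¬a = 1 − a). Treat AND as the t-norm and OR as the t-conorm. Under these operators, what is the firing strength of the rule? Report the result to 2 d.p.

0.25

firing strength: low=0.81, normal=0.44; AND[max(0, a+b−1)] → w = 0.25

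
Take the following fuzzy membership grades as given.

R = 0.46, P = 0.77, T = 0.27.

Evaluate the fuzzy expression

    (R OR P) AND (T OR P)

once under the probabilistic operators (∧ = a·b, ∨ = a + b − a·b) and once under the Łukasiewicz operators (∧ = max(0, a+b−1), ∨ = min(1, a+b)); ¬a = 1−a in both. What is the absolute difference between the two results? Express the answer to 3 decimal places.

0.271

Under probabilistic:
  R OR P = a + b − a·b on (0.4600, 0.7700) = 0.8758
  T OR P = a + b − a·b on (0.2700, 0.7700) = 0.8321
  (R OR P) AND (T OR P) = a·b on (0.8758, 0.8321) = 0.7288
  → value = 0.7288
Under Łukasiewicz:
  R OR P = min(1, a+b) on (0.46, 0.77) = 1.00
  T OR P = min(1, a+b) on (0.27, 0.77) = 1.00
  (R OR P) AND (T OR P) = max(0, a+b−1) on (1.00, 1.00) = 1.00
  → value = 1.0000
|0.7288 − 1.0000| = 0.271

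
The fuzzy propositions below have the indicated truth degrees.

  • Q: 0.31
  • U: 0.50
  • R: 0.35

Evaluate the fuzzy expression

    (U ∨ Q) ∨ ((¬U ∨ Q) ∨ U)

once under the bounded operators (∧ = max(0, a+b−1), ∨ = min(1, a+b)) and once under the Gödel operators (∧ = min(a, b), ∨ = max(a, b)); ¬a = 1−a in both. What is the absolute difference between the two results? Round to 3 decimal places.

Under bounded:
  U ∨ Q = min(1, a+b) on (0.50, 0.31) = 0.81
  ¬U = 1 − 0.50 = 0.50
  ¬U ∨ Q = min(1, a+b) on (0.50, 0.31) = 0.81
  (¬U ∨ Q) ∨ U = min(1, a+b) on (0.81, 0.50) = 1.00
  (U ∨ Q) ∨ ((¬U ∨ Q) ∨ U) = min(1, a+b) on (0.81, 1.00) = 1.00
  → value = 1.0000
Under Gödel:
  U ∨ Q = max(a, b) on (0.50, 0.31) = 0.50
  ¬U = 1 − 0.50 = 0.50
  ¬U ∨ Q = max(a, b) on (0.50, 0.31) = 0.50
  (¬U ∨ Q) ∨ U = max(a, b) on (0.50, 0.50) = 0.50
  (U ∨ Q) ∨ ((¬U ∨ Q) ∨ U) = max(a, b) on (0.50, 0.50) = 0.50
  → value = 0.5000
|1.0000 − 0.5000| = 0.500

0.500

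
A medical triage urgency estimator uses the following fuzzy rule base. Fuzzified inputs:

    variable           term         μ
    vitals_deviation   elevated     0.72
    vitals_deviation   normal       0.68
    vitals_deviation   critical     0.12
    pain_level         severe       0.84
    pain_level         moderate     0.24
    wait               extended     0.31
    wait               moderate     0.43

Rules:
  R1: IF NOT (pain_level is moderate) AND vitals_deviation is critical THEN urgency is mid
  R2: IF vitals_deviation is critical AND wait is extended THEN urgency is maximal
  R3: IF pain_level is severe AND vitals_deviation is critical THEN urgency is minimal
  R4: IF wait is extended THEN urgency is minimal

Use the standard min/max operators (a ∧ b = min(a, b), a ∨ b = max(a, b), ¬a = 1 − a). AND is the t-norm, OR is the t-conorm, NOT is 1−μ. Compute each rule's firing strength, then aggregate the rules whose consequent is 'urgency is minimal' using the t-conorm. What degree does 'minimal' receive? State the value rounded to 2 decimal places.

R1: ¬moderate=1−0.24=0.76, critical=0.12; AND[min(a, b)] → w = 0.12
R2: critical=0.12, extended=0.31; AND[min(a, b)] → w = 0.12
R3: severe=0.84, critical=0.12; AND[min(a, b)] → w = 0.12
R4: extended=0.31 → w = 0.31
Rules with consequent 'minimal': {R3, R4} → strengths 0.12, 0.31
Aggregate via t-conorm [max(a, b)]: 0.31

0.31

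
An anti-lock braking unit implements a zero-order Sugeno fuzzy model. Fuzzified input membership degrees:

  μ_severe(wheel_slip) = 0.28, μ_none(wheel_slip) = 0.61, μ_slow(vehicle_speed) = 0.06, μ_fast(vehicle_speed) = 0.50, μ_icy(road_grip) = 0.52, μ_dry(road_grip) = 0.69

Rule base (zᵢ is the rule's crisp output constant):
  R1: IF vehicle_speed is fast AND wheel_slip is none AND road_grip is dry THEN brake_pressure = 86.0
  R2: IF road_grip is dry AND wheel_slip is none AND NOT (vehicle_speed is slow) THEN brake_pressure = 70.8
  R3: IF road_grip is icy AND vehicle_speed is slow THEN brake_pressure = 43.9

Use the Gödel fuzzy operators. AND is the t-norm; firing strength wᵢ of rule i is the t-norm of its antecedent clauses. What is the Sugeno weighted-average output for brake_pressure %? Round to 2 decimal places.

75.92

R1 (z=86.0): fast=0.50, none=0.61, dry=0.69; AND[min(a, b)] → w = 0.50
R2 (z=70.8): dry=0.69, none=0.61, ¬slow=1−0.06=0.94; AND[min(a, b)] → w = 0.61
R3 (z=43.9): icy=0.52, slow=0.06; AND[min(a, b)] → w = 0.06
Weighted average = (0.50·86.0 + 0.61·70.8 + 0.06·43.9) / (0.50 + 0.61 + 0.06)
  = 88.8220 / 1.1700 = 75.92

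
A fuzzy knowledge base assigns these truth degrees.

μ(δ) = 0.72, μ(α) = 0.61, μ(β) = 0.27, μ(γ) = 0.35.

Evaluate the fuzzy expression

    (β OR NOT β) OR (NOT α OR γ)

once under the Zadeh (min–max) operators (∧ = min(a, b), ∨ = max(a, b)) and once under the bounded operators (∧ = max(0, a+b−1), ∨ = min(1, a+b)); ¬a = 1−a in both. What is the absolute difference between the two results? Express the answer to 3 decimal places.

0.270

Under Zadeh (min–max):
  NOT β = 1 − 0.27 = 0.73
  β OR NOT β = max(a, b) on (0.27, 0.73) = 0.73
  NOT α = 1 − 0.61 = 0.39
  NOT α OR γ = max(a, b) on (0.39, 0.35) = 0.39
  (β OR NOT β) OR (NOT α OR γ) = max(a, b) on (0.73, 0.39) = 0.73
  → value = 0.7300
Under bounded:
  NOT β = 1 − 0.27 = 0.73
  β OR NOT β = min(1, a+b) on (0.27, 0.73) = 1.00
  NOT α = 1 − 0.61 = 0.39
  NOT α OR γ = min(1, a+b) on (0.39, 0.35) = 0.74
  (β OR NOT β) OR (NOT α OR γ) = min(1, a+b) on (1.00, 0.74) = 1.00
  → value = 1.0000
|0.7300 − 1.0000| = 0.270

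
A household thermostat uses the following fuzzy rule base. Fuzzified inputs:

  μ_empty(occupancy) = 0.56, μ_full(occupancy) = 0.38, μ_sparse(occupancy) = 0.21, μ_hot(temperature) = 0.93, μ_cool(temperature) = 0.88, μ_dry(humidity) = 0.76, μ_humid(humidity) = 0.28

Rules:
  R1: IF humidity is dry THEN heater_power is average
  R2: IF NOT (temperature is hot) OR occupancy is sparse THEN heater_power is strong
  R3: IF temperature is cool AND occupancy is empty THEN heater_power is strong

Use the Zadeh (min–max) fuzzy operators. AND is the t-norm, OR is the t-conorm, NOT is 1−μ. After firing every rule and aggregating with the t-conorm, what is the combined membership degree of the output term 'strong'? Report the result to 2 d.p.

0.56

R1: dry=0.76 → w = 0.76
R2: ¬hot=1−0.93=0.07, sparse=0.21; OR[max(a, b)] → w = 0.21
R3: cool=0.88, empty=0.56; AND[min(a, b)] → w = 0.56
Rules with consequent 'strong': {R2, R3} → strengths 0.21, 0.56
Aggregate via t-conorm [max(a, b)]: 0.56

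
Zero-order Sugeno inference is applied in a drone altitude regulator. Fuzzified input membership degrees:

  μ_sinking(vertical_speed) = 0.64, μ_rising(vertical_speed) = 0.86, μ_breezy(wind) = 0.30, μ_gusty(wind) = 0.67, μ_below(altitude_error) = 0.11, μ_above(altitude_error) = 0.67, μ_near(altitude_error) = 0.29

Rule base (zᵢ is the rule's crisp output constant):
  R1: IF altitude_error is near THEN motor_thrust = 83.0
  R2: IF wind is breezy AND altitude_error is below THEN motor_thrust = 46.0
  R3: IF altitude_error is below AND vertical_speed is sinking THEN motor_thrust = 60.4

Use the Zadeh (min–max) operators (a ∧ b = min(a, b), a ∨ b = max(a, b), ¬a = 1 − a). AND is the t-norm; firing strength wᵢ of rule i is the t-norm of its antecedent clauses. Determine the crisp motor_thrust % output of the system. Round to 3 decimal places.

70.145

R1 (z=83.0): near=0.29 → w = 0.29
R2 (z=46.0): breezy=0.30, below=0.11; AND[min(a, b)] → w = 0.11
R3 (z=60.4): below=0.11, sinking=0.64; AND[min(a, b)] → w = 0.11
Weighted average = (0.29·83.0 + 0.11·46.0 + 0.11·60.4) / (0.29 + 0.11 + 0.11)
  = 35.7740 / 0.5100 = 70.145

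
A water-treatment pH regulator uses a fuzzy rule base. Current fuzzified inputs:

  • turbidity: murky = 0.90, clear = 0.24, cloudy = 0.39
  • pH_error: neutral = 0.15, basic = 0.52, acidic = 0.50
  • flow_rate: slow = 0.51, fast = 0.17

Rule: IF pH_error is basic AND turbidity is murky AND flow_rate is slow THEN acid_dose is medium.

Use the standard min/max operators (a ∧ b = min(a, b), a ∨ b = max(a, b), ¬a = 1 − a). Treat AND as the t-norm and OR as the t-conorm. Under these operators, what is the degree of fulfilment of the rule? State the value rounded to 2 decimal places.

firing strength: basic=0.52, murky=0.90, slow=0.51; AND[min(a, b)] → w = 0.51

0.51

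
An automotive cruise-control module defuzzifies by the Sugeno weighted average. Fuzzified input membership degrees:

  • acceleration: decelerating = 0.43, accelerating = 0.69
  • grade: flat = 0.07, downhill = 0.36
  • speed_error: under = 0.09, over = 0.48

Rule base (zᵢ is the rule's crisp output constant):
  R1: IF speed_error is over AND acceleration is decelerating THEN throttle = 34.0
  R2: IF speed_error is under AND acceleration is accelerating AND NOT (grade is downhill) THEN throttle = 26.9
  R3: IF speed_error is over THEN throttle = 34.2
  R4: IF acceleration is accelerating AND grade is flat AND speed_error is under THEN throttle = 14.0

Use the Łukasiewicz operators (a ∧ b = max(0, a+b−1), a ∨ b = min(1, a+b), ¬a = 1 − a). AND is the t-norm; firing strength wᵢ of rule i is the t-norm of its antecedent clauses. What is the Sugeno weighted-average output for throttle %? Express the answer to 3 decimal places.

34.200

R1 (z=34.0): over=0.48, decelerating=0.43; AND[max(0, a+b−1)] → w = 0.00
R2 (z=26.9): under=0.09, accelerating=0.69, ¬downhill=1−0.36=0.64; AND[max(0, a+b−1)] → w = 0.00
R3 (z=34.2): over=0.48 → w = 0.48
R4 (z=14.0): accelerating=0.69, flat=0.07, under=0.09; AND[max(0, a+b−1)] → w = 0.00
Weighted average = (0.00·34.0 + 0.00·26.9 + 0.48·34.2 + 0.00·14.0) / (0.00 + 0.00 + 0.48 + 0.00)
  = 16.4160 / 0.4800 = 34.200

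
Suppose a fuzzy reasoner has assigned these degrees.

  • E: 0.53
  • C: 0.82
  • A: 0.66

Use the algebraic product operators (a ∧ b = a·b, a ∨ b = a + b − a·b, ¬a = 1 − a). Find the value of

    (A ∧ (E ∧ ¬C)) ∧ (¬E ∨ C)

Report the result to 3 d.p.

¬C = 1 − 0.8200 = 0.1800
E ∧ ¬C = a·b on (0.5300, 0.1800) = 0.0954
A ∧ (E ∧ ¬C) = a·b on (0.6600, 0.0954) = 0.0630
¬E = 1 − 0.5300 = 0.4700
¬E ∨ C = a + b − a·b on (0.4700, 0.8200) = 0.9046
(A ∧ (E ∧ ¬C)) ∧ (¬E ∨ C) = a·b on (0.0630, 0.9046) = 0.0570

0.057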